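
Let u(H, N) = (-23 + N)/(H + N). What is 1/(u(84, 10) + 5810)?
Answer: 94/546127 ≈ 0.00017212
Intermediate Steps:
u(H, N) = (-23 + N)/(H + N)
1/(u(84, 10) + 5810) = 1/((-23 + 10)/(84 + 10) + 5810) = 1/(-13/94 + 5810) = 1/(546127/94) = 94/546127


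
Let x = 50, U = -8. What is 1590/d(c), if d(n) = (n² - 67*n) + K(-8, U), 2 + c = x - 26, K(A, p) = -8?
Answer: -795/499 ≈ -1.5932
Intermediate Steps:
c = 22 (c = -2 + (50 - 26) = -2 + 24 = 22)
d(n) = -8 + n² - 67*n (d(n) = (n² - 67*n) - 8 = -8 + n² - 67*n)
1590/d(c) = 1590/(-8 + 22² - 67*22) = 1590/(-8 + 484 - 1474) = 1590/(-998) = 1590*(-1/998) = -795/499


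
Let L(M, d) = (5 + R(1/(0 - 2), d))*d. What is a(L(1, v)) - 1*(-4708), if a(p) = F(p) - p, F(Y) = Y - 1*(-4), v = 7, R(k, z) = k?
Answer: 4712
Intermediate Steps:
F(Y) = 4 + Y (F(Y) = Y + 4 = 4 + Y)
L(M, d) = 9*d/2 (L(M, d) = (5 + 1/(0 - 2))*d = (5 + 1/(-2))*d = (5 - ½)*d = 9*d/2)
a(p) = 4 (a(p) = (4 + p) - p = 4)
a(L(1, v)) - 1*(-4708) = 4 - 1*(-4708) = 4 + 4708 = 4712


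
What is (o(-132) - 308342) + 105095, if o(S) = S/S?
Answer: -203246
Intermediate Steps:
o(S) = 1
(o(-132) - 308342) + 105095 = (1 - 308342) + 105095 = -308341 + 105095 = -203246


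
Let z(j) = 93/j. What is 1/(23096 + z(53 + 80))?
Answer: 133/3071861 ≈ 4.3296e-5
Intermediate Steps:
1/(23096 + z(53 + 80)) = 1/(23096 + 93/(53 + 80)) = 1/(23096 + 93/133) = 1/(3071861/133) = 133/3071861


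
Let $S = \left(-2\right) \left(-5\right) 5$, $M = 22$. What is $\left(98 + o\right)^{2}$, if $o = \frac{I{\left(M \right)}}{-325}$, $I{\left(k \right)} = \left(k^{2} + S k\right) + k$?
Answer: $\frac{914699536}{105625} \approx 8659.9$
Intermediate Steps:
$S = 50$ ($S = 10 \cdot 5 = 50$)
$I{\left(k \right)} = k^{2} + 51 k$ ($I{\left(k \right)} = \left(k^{2} + 50 k\right) + k = k^{2} + 51 k$)
$o = - \frac{1606}{325}$ ($o = \frac{22 \left(51 + 22\right)}{-325} = 22 \cdot 73 \left(- \frac{1}{325}\right) = 1606 \left(- \frac{1}{325}\right) = - \frac{1606}{325} \approx -4.9415$)
$\left(98 + o\right)^{2} = \left(98 - \frac{1606}{325}\right)^{2} = \left(\frac{30244}{325}\right)^{2} = \frac{914699536}{105625}$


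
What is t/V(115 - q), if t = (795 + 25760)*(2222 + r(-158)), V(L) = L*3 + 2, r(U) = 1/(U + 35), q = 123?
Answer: -7257614275/2706 ≈ -2.6820e+6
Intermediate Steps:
r(U) = 1/(35 + U)
V(L) = 2 + 3*L (V(L) = 3*L + 2 = 2 + 3*L)
t = 7257614275/123 (t = (795 + 25760)*(2222 + 1/(35 - 158)) = 26555*(2222 + 1/(-123)) = 26555*(2222 - 1/123) = 26555*(273305/123) = 7257614275/123 ≈ 5.9005e+7)
t/V(115 - q) = 7257614275/(123*(2 + 3*(115 - 1*123))) = 7257614275/(123*(2 + 3*(115 - 123))) = 7257614275/(123*(2 + 3*(-8))) = 7257614275/(123*(2 - 24)) = (7257614275/123)/(-22) = (7257614275/123)*(-1/22) = -7257614275/2706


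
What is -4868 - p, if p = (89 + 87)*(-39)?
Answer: 1996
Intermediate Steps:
p = -6864 (p = 176*(-39) = -6864)
-4868 - p = -4868 - 1*(-6864) = -4868 + 6864 = 1996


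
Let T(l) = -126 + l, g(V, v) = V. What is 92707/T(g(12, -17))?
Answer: -92707/114 ≈ -813.22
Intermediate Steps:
92707/T(g(12, -17)) = 92707/(-126 + 12) = 92707/(-114) = 92707*(-1/114) = -92707/114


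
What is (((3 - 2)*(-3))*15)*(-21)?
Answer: 945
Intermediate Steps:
(((3 - 2)*(-3))*15)*(-21) = ((1*(-3))*15)*(-21) = -3*15*(-21) = -45*(-21) = 945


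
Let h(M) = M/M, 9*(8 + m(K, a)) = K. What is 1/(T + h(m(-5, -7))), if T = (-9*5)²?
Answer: 1/2026 ≈ 0.00049358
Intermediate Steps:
m(K, a) = -8 + K/9
h(M) = 1
T = 2025 (T = (-45)² = 2025)
1/(T + h(m(-5, -7))) = 1/(2025 + 1) = 1/2026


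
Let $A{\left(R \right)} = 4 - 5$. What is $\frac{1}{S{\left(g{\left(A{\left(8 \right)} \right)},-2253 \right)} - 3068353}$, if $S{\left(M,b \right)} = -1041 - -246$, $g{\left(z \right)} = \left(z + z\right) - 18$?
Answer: $- \frac{1}{3069148} \approx -3.2582 \cdot 10^{-7}$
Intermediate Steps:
$A{\left(R \right)} = -1$ ($A{\left(R \right)} = 4 - 5 = -1$)
$g{\left(z \right)} = -18 + 2 z$ ($g{\left(z \right)} = 2 z - 18 = -18 + 2 z$)
$S{\left(M,b \right)} = -795$ ($S{\left(M,b \right)} = -1041 + 246 = -795$)
$\frac{1}{S{\left(g{\left(A{\left(8 \right)} \right)},-2253 \right)} - 3068353} = \frac{1}{-795 - 3068353} = \frac{1}{-3069148} = - \frac{1}{3069148}$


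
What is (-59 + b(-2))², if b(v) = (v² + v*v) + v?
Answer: 2809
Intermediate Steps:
b(v) = v + 2*v² (b(v) = (v² + v²) + v = 2*v² + v = v + 2*v²)
(-59 + b(-2))² = (-59 - 2*(1 + 2*(-2)))² = (-59 - 2*(1 - 4))² = (-59 - 2*(-3))² = (-59 + 6)² = (-53)² = 2809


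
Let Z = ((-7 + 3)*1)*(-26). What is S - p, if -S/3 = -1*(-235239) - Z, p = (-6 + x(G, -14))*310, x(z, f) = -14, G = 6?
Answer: -699205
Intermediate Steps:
Z = 104 (Z = -4*1*(-26) = -4*(-26) = 104)
p = -6200 (p = (-6 - 14)*310 = -20*310 = -6200)
S = -705405 (S = -3*(-1*(-235239) - 1*104) = -3*(235239 - 104) = -3*235135 = -705405)
S - p = -705405 - 1*(-6200) = -705405 + 6200 = -699205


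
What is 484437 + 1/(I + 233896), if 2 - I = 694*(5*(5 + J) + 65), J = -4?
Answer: 89774895967/185318 ≈ 4.8444e+5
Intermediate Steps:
I = -48578 (I = 2 - 694*(5*(5 - 4) + 65) = 2 - 694*(5*1 + 65) = 2 - 694*(5 + 65) = 2 - 694*70 = 2 - 1*48580 = 2 - 48580 = -48578)
484437 + 1/(I + 233896) = 484437 + 1/(-48578 + 233896) = 484437 + 1/185318 = 89774895967/185318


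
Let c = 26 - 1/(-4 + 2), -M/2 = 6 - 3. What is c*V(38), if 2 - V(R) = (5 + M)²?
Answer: 53/2 ≈ 26.500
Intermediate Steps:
M = -6 (M = -2*(6 - 3) = -2*3 = -6)
c = 53/2 (c = 26 - 1/(-2) = 26 - 1*(-½) = 26 + ½ = 53/2 ≈ 26.500)
V(R) = 1 (V(R) = 2 - (5 - 6)² = 2 - 1*(-1)² = 2 - 1*1 = 2 - 1 = 1)
c*V(38) = (53/2)*1 = 53/2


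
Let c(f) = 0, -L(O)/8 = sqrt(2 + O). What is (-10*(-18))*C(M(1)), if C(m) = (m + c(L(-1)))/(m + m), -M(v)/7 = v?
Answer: 90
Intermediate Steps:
L(O) = -8*sqrt(2 + O)
M(v) = -7*v
C(m) = 1/2 (C(m) = (m + 0)/(m + m) = m/((2*m)) = m*(1/(2*m)) = 1/2)
(-10*(-18))*C(M(1)) = -10*(-18)*(1/2) = 180*(1/2) = 90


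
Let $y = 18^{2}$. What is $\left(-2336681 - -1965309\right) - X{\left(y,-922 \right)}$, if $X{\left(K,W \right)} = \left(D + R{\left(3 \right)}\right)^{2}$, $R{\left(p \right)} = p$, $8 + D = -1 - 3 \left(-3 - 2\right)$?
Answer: $-371453$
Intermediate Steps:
$D = 6$ ($D = -8 - \left(1 + 3 \left(-3 - 2\right)\right) = -8 - -14 = -8 + \left(-1 + 15\right) = -8 + 14 = 6$)
$y = 324$
$X{\left(K,W \right)} = 81$ ($X{\left(K,W \right)} = \left(6 + 3\right)^{2} = 9^{2} = 81$)
$\left(-2336681 - -1965309\right) - X{\left(y,-922 \right)} = \left(-2336681 - -1965309\right) - 81 = \left(-2336681 + 1965309\right) - 81 = -371372 - 81 = -371453$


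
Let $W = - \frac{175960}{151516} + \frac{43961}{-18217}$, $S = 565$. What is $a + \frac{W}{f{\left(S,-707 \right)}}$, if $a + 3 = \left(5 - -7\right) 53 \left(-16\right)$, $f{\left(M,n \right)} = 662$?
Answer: $- \frac{4649847371686563}{456807633866} \approx -10179.0$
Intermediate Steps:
$a = -10179$ ($a = -3 + \left(5 - -7\right) 53 \left(-16\right) = -3 + \left(5 + 7\right) 53 \left(-16\right) = -3 + 12 \cdot 53 \left(-16\right) = -3 + 636 \left(-16\right) = -3 - 10176 = -10179$)
$W = - \frac{2466564549}{690041743}$ ($W = \left(-175960\right) \frac{1}{151516} + 43961 \left(- \frac{1}{18217}\right) = - \frac{43990}{37879} - \frac{43961}{18217} = - \frac{2466564549}{690041743} \approx -3.5745$)
$a + \frac{W}{f{\left(S,-707 \right)}} = -10179 - \frac{2466564549}{690041743 \cdot 662} = -10179 - \frac{2466564549}{456807633866} = - \frac{4649847371686563}{456807633866}$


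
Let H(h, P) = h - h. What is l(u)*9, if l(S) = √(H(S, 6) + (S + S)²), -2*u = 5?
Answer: 45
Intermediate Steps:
u = -5/2 (u = -½*5 = -5/2 ≈ -2.5000)
H(h, P) = 0
l(S) = 2*√(S²) (l(S) = √(0 + (S + S)²) = √(0 + (2*S)²) = √(0 + 4*S²) = √(4*S²) = 2*√(S²))
l(u)*9 = (2*√((-5/2)²))*9 = (2*√(25/4))*9 = (2*(5/2))*9 = 5*9 = 45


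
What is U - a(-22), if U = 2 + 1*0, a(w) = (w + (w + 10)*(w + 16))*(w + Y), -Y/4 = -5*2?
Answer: -898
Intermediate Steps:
Y = 40 (Y = -(-20)*2 = -4*(-10) = 40)
a(w) = (40 + w)*(w + (10 + w)*(16 + w)) (a(w) = (w + (w + 10)*(w + 16))*(w + 40) = (w + (10 + w)*(16 + w))*(40 + w) = (40 + w)*(w + (10 + w)*(16 + w)))
U = 2 (U = 2 + 0 = 2)
U - a(-22) = 2 - (6400 + (-22)³ + 67*(-22)² + 1240*(-22)) = 2 - (6400 - 10648 + 67*484 - 27280) = 2 - (6400 - 10648 + 32428 - 27280) = 2 - 1*900 = 2 - 900 = -898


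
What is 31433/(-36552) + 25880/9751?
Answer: 639462577/356418552 ≈ 1.7941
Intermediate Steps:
31433/(-36552) + 25880/9751 = 31433*(-1/36552) + 25880*(1/9751) = -31433/36552 + 25880/9751 = 639462577/356418552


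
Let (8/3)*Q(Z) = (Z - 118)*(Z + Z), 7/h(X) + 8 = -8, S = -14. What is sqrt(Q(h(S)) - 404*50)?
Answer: I*sqrt(20645005)/32 ≈ 141.99*I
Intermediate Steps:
h(X) = -7/16 (h(X) = 7/(-8 - 8) = 7/(-16) = 7*(-1/16) = -7/16)
Q(Z) = 3*Z*(-118 + Z)/4 (Q(Z) = 3*((Z - 118)*(Z + Z))/8 = 3*((-118 + Z)*(2*Z))/8 = 3*(2*Z*(-118 + Z))/8 = 3*Z*(-118 + Z)/4)
sqrt(Q(h(S)) - 404*50) = sqrt((3/4)*(-7/16)*(-118 - 7/16) - 404*50) = sqrt((3/4)*(-7/16)*(-1895/16) - 20200) = sqrt(39795/1024 - 20200) = sqrt(-20645005/1024) = I*sqrt(20645005)/32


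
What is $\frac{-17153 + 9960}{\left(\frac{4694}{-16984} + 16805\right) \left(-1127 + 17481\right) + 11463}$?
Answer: $- \frac{30541478}{1166953287099} \approx -2.6172 \cdot 10^{-5}$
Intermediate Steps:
$\frac{-17153 + 9960}{\left(\frac{4694}{-16984} + 16805\right) \left(-1127 + 17481\right) + 11463} = - \frac{7193}{\left(4694 \left(- \frac{1}{16984}\right) + 16805\right) 16354 + 11463} = - \frac{7193}{\left(- \frac{2347}{8492} + 16805\right) 16354 + 11463} = - \frac{7193}{\frac{142705713}{8492} \cdot 16354 + 11463} = - \frac{7193}{\frac{1166904615201}{4246} + 11463} = - \frac{7193}{\frac{1166953287099}{4246}} = \left(-7193\right) \frac{4246}{1166953287099} = - \frac{30541478}{1166953287099}$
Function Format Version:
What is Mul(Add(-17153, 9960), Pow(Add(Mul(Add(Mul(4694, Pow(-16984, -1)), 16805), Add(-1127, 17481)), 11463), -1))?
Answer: Rational(-30541478, 1166953287099) ≈ -2.6172e-5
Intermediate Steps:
Mul(Add(-17153, 9960), Pow(Add(Mul(Add(Mul(4694, Pow(-16984, -1)), 16805), Add(-1127, 17481)), 11463), -1)) = Mul(-7193, Pow(Add(Mul(Add(Mul(4694, Rational(-1, 16984)), 16805), 16354), 11463), -1)) = Mul(-7193, Pow(Add(Mul(Add(Rational(-2347, 8492), 16805), 16354), 11463), -1)) = Mul(-7193, Pow(Add(Mul(Rational(142705713, 8492), 16354), 11463), -1)) = Mul(-7193, Pow(Add(Rational(1166904615201, 4246), 11463), -1)) = Mul(-7193, Pow(Rational(1166953287099, 4246), -1)) = Mul(-7193, Rational(4246, 1166953287099)) = Rational(-30541478, 1166953287099)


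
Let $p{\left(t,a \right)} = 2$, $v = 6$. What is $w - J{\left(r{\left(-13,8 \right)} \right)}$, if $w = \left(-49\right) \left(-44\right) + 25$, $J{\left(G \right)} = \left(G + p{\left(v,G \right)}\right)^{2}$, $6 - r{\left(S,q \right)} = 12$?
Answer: $2165$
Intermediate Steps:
$r{\left(S,q \right)} = -6$ ($r{\left(S,q \right)} = 6 - 12 = -6$)
$J{\left(G \right)} = \left(2 + G\right)^{2}$ ($J{\left(G \right)} = \left(G + 2\right)^{2} = \left(2 + G\right)^{2}$)
$w = 2181$ ($w = 2156 + 25 = 2181$)
$w - J{\left(r{\left(-13,8 \right)} \right)} = 2181 - \left(2 - 6\right)^{2} = 2181 - \left(-4\right)^{2} = 2181 - 16 = 2165$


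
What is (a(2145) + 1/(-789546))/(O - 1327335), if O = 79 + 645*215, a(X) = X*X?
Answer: -3632720884649/938439374226 ≈ -3.8710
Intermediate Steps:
a(X) = X²
O = 138754 (O = 79 + 138675 = 138754)
(a(2145) + 1/(-789546))/(O - 1327335) = (2145² + 1/(-789546))/(138754 - 1327335) = (4601025 - 1/789546)/(-1188581) = (3632720884649/789546)*(-1/1188581) = -3632720884649/938439374226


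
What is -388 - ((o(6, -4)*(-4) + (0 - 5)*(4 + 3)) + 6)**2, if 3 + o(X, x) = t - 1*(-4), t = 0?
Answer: -1477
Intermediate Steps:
o(X, x) = 1 (o(X, x) = -3 + (0 - 1*(-4)) = -3 + (0 + 4) = -3 + 4 = 1)
-388 - ((o(6, -4)*(-4) + (0 - 5)*(4 + 3)) + 6)**2 = -388 - ((1*(-4) + (0 - 5)*(4 + 3)) + 6)**2 = -388 - ((-4 - 5*7) + 6)**2 = -388 - ((-4 - 35) + 6)**2 = -388 - (-39 + 6)**2 = -388 - 1*(-33)**2 = -388 - 1*1089 = -388 - 1089 = -1477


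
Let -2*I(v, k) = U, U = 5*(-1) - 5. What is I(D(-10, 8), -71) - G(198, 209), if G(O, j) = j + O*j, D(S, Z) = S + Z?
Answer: -41586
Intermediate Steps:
U = -10 (U = -5 - 5 = -10)
I(v, k) = 5 (I(v, k) = -½*(-10) = 5)
I(D(-10, 8), -71) - G(198, 209) = 5 - 209*(1 + 198) = 5 - 209*199 = 5 - 1*41591 = 5 - 41591 = -41586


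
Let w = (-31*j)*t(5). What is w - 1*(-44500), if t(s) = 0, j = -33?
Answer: 44500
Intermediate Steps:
w = 0 (w = -31*(-33)*0 = 1023*0 = 0)
w - 1*(-44500) = 0 - 1*(-44500) = 0 + 44500 = 44500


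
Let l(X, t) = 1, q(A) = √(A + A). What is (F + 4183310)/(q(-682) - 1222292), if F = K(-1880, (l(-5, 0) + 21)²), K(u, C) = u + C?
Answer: -1277880006722/373499433657 - 2090957*I*√341/373499433657 ≈ -3.4214 - 0.00010338*I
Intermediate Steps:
q(A) = √2*√A (q(A) = √(2*A) = √2*√A)
K(u, C) = C + u
F = -1396 (F = (1 + 21)² - 1880 = 22² - 1880 = 484 - 1880 = -1396)
(F + 4183310)/(q(-682) - 1222292) = (-1396 + 4183310)/(√2*√(-682) - 1222292) = 4181914/(√2*(I*√682) - 1222292) = 4181914/(2*I*√341 - 1222292) = 4181914/(-1222292 + 2*I*√341)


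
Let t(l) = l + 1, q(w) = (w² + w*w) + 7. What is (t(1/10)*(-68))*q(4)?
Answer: -14586/5 ≈ -2917.2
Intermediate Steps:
q(w) = 7 + 2*w² (q(w) = (w² + w²) + 7 = 2*w² + 7 = 7 + 2*w²)
t(l) = 1 + l
(t(1/10)*(-68))*q(4) = ((1 + 1/10)*(-68))*(7 + 2*4²) = ((1 + 1*(⅒))*(-68))*(7 + 2*16) = ((1 + ⅒)*(-68))*(7 + 32) = ((11/10)*(-68))*39 = -374/5*39 = -14586/5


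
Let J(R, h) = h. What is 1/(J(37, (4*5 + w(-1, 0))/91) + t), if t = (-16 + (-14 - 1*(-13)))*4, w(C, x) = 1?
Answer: -13/881 ≈ -0.014756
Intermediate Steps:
t = -68 (t = (-16 + (-14 + 13))*4 = (-16 - 1)*4 = -17*4 = -68)
1/(J(37, (4*5 + w(-1, 0))/91) + t) = 1/((4*5 + 1)/91 - 68) = 1/((20 + 1)*(1/91) - 68) = 1/(21*(1/91) - 68) = 1/(3/13 - 68) = 1/(-881/13) = -13/881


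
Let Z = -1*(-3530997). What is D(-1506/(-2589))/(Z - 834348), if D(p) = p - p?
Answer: 0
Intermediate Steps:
Z = 3530997
D(p) = 0
D(-1506/(-2589))/(Z - 834348) = 0/(3530997 - 834348) = 0/2696649 = 0*(1/2696649) = 0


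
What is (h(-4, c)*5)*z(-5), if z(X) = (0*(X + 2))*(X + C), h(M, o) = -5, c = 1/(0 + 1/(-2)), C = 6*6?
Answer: 0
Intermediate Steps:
C = 36
c = -2 (c = 1/(0 + 1*(-½)) = 1/(0 - ½) = 1/(-½) = -2)
z(X) = 0 (z(X) = (0*(X + 2))*(X + 36) = (0*(2 + X))*(36 + X) = 0*(36 + X) = 0)
(h(-4, c)*5)*z(-5) = -5*5*0 = -25*0 = 0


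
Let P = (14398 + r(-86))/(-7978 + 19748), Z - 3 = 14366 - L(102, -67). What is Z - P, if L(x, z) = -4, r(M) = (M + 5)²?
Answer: 169149251/11770 ≈ 14371.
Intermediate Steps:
r(M) = (5 + M)²
Z = 14373 (Z = 3 + (14366 - 1*(-4)) = 3 + (14366 + 4) = 3 + 14370 = 14373)
P = 20959/11770 (P = (14398 + (5 - 86)²)/(-7978 + 19748) = (14398 + (-81)²)/11770 = (14398 + 6561)*(1/11770) = 20959*(1/11770) = 20959/11770 ≈ 1.7807)
Z - P = 14373 - 1*20959/11770 = 14373 - 20959/11770 = 169149251/11770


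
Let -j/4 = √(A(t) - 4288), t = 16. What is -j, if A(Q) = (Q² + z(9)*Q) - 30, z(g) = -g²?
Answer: 4*I*√5358 ≈ 292.79*I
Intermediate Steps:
A(Q) = -30 + Q² - 81*Q (A(Q) = (Q² + (-1*9²)*Q) - 30 = (Q² + (-1*81)*Q) - 30 = (Q² - 81*Q) - 30 = -30 + Q² - 81*Q)
j = -4*I*√5358 (j = -4*√((-30 + 16² - 81*16) - 4288) = -4*√((-30 + 256 - 1296) - 4288) = -4*√(-1070 - 4288) = -4*I*√5358 ≈ -292.79*I)
-j = -(-4)*I*√5358 = 4*I*√5358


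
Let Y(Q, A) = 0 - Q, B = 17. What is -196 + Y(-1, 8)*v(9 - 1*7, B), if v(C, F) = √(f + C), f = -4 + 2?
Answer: -196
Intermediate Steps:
f = -2
Y(Q, A) = -Q
v(C, F) = √(-2 + C)
-196 + Y(-1, 8)*v(9 - 1*7, B) = -196 + (-1*(-1))*√(-2 + (9 - 1*7)) = -196 + 1*√(-2 + (9 - 7)) = -196 + 1*√(-2 + 2) = -196 + 1*√0 = -196 + 1*0 = -196 + 0 = -196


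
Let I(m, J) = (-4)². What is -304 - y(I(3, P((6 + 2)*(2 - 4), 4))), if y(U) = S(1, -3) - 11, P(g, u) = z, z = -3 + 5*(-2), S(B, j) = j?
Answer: -290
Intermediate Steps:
z = -13 (z = -3 - 10 = -13)
P(g, u) = -13
I(m, J) = 16
y(U) = -14 (y(U) = -3 - 11 = -14)
-304 - y(I(3, P((6 + 2)*(2 - 4), 4))) = -304 - 1*(-14) = -304 + 14 = -290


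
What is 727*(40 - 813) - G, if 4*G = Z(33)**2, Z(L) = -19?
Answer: -2248245/4 ≈ -5.6206e+5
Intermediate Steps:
G = 361/4 (G = (1/4)*(-19)**2 = (1/4)*361 = 361/4 ≈ 90.250)
727*(40 - 813) - G = 727*(40 - 813) - 1*361/4 = 727*(-773) - 361/4 = -561971 - 361/4 = -2248245/4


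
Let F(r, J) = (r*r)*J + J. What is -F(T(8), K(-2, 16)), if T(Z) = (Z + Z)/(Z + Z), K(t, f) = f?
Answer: -32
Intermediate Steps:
T(Z) = 1 (T(Z) = (2*Z)/((2*Z)) = (2*Z)*(1/(2*Z)) = 1)
F(r, J) = J + J*r² (F(r, J) = r²*J + J = J*r² + J = J + J*r²)
-F(T(8), K(-2, 16)) = -16*(1 + 1²) = -16*(1 + 1) = -16*2 = -1*32 = -32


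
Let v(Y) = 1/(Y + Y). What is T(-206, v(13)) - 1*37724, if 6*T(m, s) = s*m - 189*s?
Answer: -5885339/156 ≈ -37727.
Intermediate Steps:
v(Y) = 1/(2*Y)
T(m, s) = -63*s/2 + m*s/6 (T(m, s) = (s*m - 189*s)/6 = (m*s - 189*s)/6 = (-189*s + m*s)/6 = -63*s/2 + m*s/6)
T(-206, v(13)) - 1*37724 = ((1/2)/13)*(-189 - 206)/6 - 1*37724 = (1/6)*((1/2)*(1/13))*(-395) - 37724 = (1/6)*(1/26)*(-395) - 37724 = -395/156 - 37724 = -5885339/156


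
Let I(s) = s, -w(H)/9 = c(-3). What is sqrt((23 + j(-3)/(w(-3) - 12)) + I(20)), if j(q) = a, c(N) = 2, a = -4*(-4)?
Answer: 7*sqrt(195)/15 ≈ 6.5166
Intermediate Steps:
a = 16
w(H) = -18 (w(H) = -9*2 = -18)
j(q) = 16
sqrt((23 + j(-3)/(w(-3) - 12)) + I(20)) = sqrt((23 + 16/(-18 - 12)) + 20) = sqrt((23 + 16/(-30)) + 20) = sqrt((23 - 1/30*16) + 20) = sqrt((23 - 8/15) + 20) = sqrt(337/15 + 20) = sqrt(637/15) = 7*sqrt(195)/15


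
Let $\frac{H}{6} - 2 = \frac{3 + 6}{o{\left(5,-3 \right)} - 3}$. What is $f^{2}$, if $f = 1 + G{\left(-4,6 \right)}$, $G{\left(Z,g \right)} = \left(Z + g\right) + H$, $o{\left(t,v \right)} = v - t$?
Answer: $\frac{12321}{121} \approx 101.83$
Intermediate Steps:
$H = \frac{78}{11}$ ($H = 12 + 6 \frac{3 + 6}{\left(-3 - 5\right) - 3} = 12 + 6 \frac{9}{\left(-3 - 5\right) - 3} = 12 + 6 \frac{9}{-8 - 3} = 12 + 6 \frac{9}{-11} = 12 + 6 \cdot 9 \left(- \frac{1}{11}\right) = 12 + 6 \left(- \frac{9}{11}\right) = 12 - \frac{54}{11} = \frac{78}{11} \approx 7.0909$)
$G{\left(Z,g \right)} = \frac{78}{11} + Z + g$ ($G{\left(Z,g \right)} = \left(Z + g\right) + \frac{78}{11} = \frac{78}{11} + Z + g$)
$f = \frac{111}{11}$ ($f = 1 + \left(\frac{78}{11} - 4 + 6\right) = 1 + \frac{100}{11} = \frac{111}{11} \approx 10.091$)
$f^{2} = \left(\frac{111}{11}\right)^{2} = \frac{12321}{121}$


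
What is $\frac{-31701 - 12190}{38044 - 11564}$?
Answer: $- \frac{43891}{26480} \approx -1.6575$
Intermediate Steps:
$\frac{-31701 - 12190}{38044 - 11564} = - \frac{43891}{26480}$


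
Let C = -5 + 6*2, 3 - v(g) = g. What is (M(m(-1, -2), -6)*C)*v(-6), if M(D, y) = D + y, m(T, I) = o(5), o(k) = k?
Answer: -63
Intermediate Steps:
m(T, I) = 5
v(g) = 3 - g
C = 7 (C = -5 + 12 = 7)
(M(m(-1, -2), -6)*C)*v(-6) = ((5 - 6)*7)*(3 - 1*(-6)) = (-1*7)*(3 + 6) = -7*9 = -63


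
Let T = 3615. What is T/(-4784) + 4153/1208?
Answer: 1937629/722384 ≈ 2.6823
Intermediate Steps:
T/(-4784) + 4153/1208 = 3615/(-4784) + 4153/1208 = 3615*(-1/4784) + 4153*(1/1208) = -3615/4784 + 4153/1208 = 1937629/722384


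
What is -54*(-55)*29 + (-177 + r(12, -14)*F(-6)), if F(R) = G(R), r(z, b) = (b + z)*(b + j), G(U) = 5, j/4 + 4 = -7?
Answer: 86533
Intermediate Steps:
j = -44 (j = -16 + 4*(-7) = -16 - 28 = -44)
r(z, b) = (-44 + b)*(b + z) (r(z, b) = (b + z)*(b - 44) = (b + z)*(-44 + b) = (-44 + b)*(b + z))
F(R) = 5
-54*(-55)*29 + (-177 + r(12, -14)*F(-6)) = -54*(-55)*29 + (-177 + ((-14)² - 44*(-14) - 44*12 - 14*12)*5) = 2970*29 + (-177 + (196 + 616 - 528 - 168)*5) = 86130 + (-177 + 116*5) = 86130 + (-177 + 580) = 86130 + 403 = 86533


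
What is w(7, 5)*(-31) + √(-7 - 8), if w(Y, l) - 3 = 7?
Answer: -310 + I*√15 ≈ -310.0 + 3.873*I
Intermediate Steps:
w(Y, l) = 10 (w(Y, l) = 3 + 7 = 10)
w(7, 5)*(-31) + √(-7 - 8) = 10*(-31) + √(-7 - 8) = -310 + √(-15) = -310 + I*√15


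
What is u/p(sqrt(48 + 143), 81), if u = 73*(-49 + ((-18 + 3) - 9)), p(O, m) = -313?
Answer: 5329/313 ≈ 17.026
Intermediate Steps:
u = -5329 (u = 73*(-49 + (-15 - 9)) = 73*(-49 - 24) = 73*(-73) = -5329)
u/p(sqrt(48 + 143), 81) = -5329/(-313) = -5329*(-1/313) = 5329/313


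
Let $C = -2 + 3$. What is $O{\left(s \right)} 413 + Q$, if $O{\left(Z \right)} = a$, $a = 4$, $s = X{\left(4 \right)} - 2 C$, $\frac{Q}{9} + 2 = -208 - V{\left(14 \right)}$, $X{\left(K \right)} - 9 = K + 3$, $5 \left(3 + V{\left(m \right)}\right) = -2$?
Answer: $- \frac{1037}{5} \approx -207.4$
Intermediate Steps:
$V{\left(m \right)} = - \frac{17}{5}$ ($V{\left(m \right)} = -3 + \frac{1}{5} \left(-2\right) = -3 - \frac{2}{5} = - \frac{17}{5}$)
$X{\left(K \right)} = 12 + K$ ($X{\left(K \right)} = 9 + \left(K + 3\right) = 9 + \left(3 + K\right) = 12 + K$)
$Q = - \frac{9297}{5}$ ($Q = -18 + 9 \left(-208 - - \frac{17}{5}\right) = -18 + 9 \left(-208 + \frac{17}{5}\right) = -18 + 9 \left(- \frac{1023}{5}\right) = -18 - \frac{9207}{5} = - \frac{9297}{5} \approx -1859.4$)
$C = 1$
$s = 14$ ($s = \left(12 + 4\right) - 2 = 16 - 2 = 14$)
$O{\left(Z \right)} = 4$
$O{\left(s \right)} 413 + Q = 4 \cdot 413 - \frac{9297}{5} = 1652 - \frac{9297}{5} = - \frac{1037}{5}$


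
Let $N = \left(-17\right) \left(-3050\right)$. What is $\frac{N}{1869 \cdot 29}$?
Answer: $\frac{51850}{54201} \approx 0.95662$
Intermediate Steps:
$N = 51850$
$\frac{N}{1869 \cdot 29} = \frac{51850}{1869 \cdot 29} = \frac{51850}{54201}$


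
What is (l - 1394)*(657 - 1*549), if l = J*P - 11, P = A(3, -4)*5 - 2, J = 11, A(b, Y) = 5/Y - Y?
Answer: -137781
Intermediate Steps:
A(b, Y) = -Y + 5/Y
P = 47/4 (P = (-1*(-4) + 5/(-4))*5 - 2 = (4 + 5*(-¼))*5 - 2 = (4 - 5/4)*5 - 2 = (11/4)*5 - 2 = 55/4 - 2 = 47/4 ≈ 11.750)
l = 473/4 (l = 11*(47/4) - 11 = 517/4 - 11 = 473/4 ≈ 118.25)
(l - 1394)*(657 - 1*549) = (473/4 - 1394)*(657 - 1*549) = -5103*(657 - 549)/4 = -5103/4*108 = -137781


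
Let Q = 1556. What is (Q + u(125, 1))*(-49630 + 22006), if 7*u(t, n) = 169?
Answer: -305549064/7 ≈ -4.3650e+7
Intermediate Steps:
u(t, n) = 169/7 (u(t, n) = (⅐)*169 = 169/7)
(Q + u(125, 1))*(-49630 + 22006) = (1556 + 169/7)*(-49630 + 22006) = (11061/7)*(-27624) = -305549064/7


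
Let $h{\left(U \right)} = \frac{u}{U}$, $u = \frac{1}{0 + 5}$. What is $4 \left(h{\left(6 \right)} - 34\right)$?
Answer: $- \frac{2038}{15} \approx -135.87$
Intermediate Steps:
$u = \frac{1}{5} \approx 0.2$
$h{\left(U \right)} = \frac{1}{5 U}$
$4 \left(h{\left(6 \right)} - 34\right) = 4 \left(\frac{1}{5 \cdot 6} - 34\right) = 4 \left(\frac{1}{5} \cdot \frac{1}{6} - 34\right) = 4 \left(\frac{1}{30} - 34\right) = 4 \left(- \frac{1019}{30}\right) = - \frac{2038}{15}$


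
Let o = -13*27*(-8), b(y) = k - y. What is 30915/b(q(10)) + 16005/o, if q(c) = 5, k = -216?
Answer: -164245/1224 ≈ -134.19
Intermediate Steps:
b(y) = -216 - y
o = 2808 (o = -351*(-8) = 2808)
30915/b(q(10)) + 16005/o = 30915/(-216 - 1*5) + 16005/2808 = 30915/(-216 - 5) + 16005*(1/2808) = 30915/(-221) + 5335/936 = 30915*(-1/221) + 5335/936 = -30915/221 + 5335/936 = -164245/1224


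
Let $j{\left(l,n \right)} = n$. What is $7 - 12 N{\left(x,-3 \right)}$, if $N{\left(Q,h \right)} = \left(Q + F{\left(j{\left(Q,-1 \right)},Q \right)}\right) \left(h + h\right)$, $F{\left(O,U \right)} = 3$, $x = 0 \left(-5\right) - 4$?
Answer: $-65$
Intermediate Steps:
$x = -4$ ($x = 0 - 4 = -4$)
$N{\left(Q,h \right)} = 2 h \left(3 + Q\right)$ ($N{\left(Q,h \right)} = \left(Q + 3\right) \left(h + h\right) = \left(3 + Q\right) 2 h = 2 h \left(3 + Q\right)$)
$7 - 12 N{\left(x,-3 \right)} = 7 - 12 \cdot 2 \left(-3\right) \left(3 - 4\right) = 7 - 12 \cdot 2 \left(-3\right) \left(-1\right) = 7 - 72 = -65$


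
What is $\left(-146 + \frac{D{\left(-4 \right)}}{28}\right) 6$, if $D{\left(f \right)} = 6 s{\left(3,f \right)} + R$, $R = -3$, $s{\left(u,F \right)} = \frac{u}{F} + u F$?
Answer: $- \frac{25005}{28} \approx -893.04$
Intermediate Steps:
$s{\left(u,F \right)} = F u + \frac{u}{F}$ ($s{\left(u,F \right)} = \frac{u}{F} + F u = F u + \frac{u}{F}$)
$D{\left(f \right)} = -3 + 18 f + \frac{18}{f}$ ($D{\left(f \right)} = 6 \left(f 3 + \frac{3}{f}\right) - 3 = 6 \left(3 f + \frac{3}{f}\right) - 3 = \left(18 f + \frac{18}{f}\right) - 3 = -3 + 18 f + \frac{18}{f}$)
$\left(-146 + \frac{D{\left(-4 \right)}}{28}\right) 6 = \left(-146 + \frac{-3 + 18 \left(-4\right) + \frac{18}{-4}}{28}\right) 6 = \left(-146 + \left(-3 - 72 + 18 \left(- \frac{1}{4}\right)\right) \frac{1}{28}\right) 6 = \left(-146 + \left(-3 - 72 - \frac{9}{2}\right) \frac{1}{28}\right) 6 = \left(-146 - \frac{159}{56}\right) 6 = \left(- \frac{8335}{56}\right) 6 = - \frac{25005}{28}$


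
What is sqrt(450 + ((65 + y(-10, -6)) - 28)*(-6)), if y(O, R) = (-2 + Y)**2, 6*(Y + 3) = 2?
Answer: 2*sqrt(219)/3 ≈ 9.8658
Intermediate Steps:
Y = -8/3 (Y = -3 + (1/6)*2 = -3 + 1/3 = -8/3 ≈ -2.6667)
y(O, R) = 196/9 (y(O, R) = (-2 - 8/3)**2 = (-14/3)**2 = 196/9)
sqrt(450 + ((65 + y(-10, -6)) - 28)*(-6)) = sqrt(450 + ((65 + 196/9) - 28)*(-6)) = sqrt(450 + (781/9 - 28)*(-6)) = sqrt(450 + (529/9)*(-6)) = sqrt(450 - 1058/3) = sqrt(292/3) = 2*sqrt(219)/3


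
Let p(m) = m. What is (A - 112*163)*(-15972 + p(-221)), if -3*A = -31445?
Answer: 377669339/3 ≈ 1.2589e+8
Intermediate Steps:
A = 31445/3 (A = -⅓*(-31445) = 31445/3 ≈ 10482.)
(A - 112*163)*(-15972 + p(-221)) = (31445/3 - 112*163)*(-15972 - 221) = (31445/3 - 18256)*(-16193) = -23323/3*(-16193) = 377669339/3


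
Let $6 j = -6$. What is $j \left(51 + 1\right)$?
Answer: $-52$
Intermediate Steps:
$j = -1$ ($j = \frac{1}{6} \left(-6\right) = -1$)
$j \left(51 + 1\right) = - (51 + 1) = \left(-1\right) 52 = -52$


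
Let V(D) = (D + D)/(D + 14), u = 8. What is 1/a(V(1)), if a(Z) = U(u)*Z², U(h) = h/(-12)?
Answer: -675/8 ≈ -84.375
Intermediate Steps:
U(h) = -h/12 (U(h) = h*(-1/12) = -h/12)
V(D) = 2*D/(14 + D) (V(D) = (2*D)/(14 + D) = 2*D/(14 + D))
a(Z) = -2*Z²/3 (a(Z) = (-1/12*8)*Z² = -2*Z²/3)
1/a(V(1)) = 1/(-2*4/(14 + 1)²/3) = 1/(-2*(2*1/15)²/3) = 1/(-2*(2*1*(1/15))²/3) = 1/(-2*(2/15)²/3) = 1/(-⅔*4/225) = 1/(-8/675) = -675/8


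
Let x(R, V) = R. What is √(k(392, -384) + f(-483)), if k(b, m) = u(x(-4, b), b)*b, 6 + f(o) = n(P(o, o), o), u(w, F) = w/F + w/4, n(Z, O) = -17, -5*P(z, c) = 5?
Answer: I*√419 ≈ 20.469*I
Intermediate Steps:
P(z, c) = -1 (P(z, c) = -⅕*5 = -1)
u(w, F) = w/4 + w/F (u(w, F) = w/F + w*(¼) = w/F + w/4 = w/4 + w/F)
f(o) = -23 (f(o) = -6 - 17 = -23)
k(b, m) = b*(-1 - 4/b) (k(b, m) = ((¼)*(-4) - 4/b)*b = (-1 - 4/b)*b = b*(-1 - 4/b))
√(k(392, -384) + f(-483)) = √((-4 - 1*392) - 23) = √((-4 - 392) - 23) = √(-396 - 23) = √(-419) = I*√419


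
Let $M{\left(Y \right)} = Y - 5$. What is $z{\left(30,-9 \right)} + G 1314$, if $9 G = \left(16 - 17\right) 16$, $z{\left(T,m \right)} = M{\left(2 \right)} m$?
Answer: $-2309$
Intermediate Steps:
$M{\left(Y \right)} = -5 + Y$
$z{\left(T,m \right)} = - 3 m$ ($z{\left(T,m \right)} = \left(-5 + 2\right) m = - 3 m$)
$G = - \frac{16}{9}$ ($G = \frac{\left(16 - 17\right) 16}{9} = \frac{\left(-1\right) 16}{9} = \frac{1}{9} \left(-16\right) = - \frac{16}{9} \approx -1.7778$)
$z{\left(30,-9 \right)} + G 1314 = \left(-3\right) \left(-9\right) - 2336 = 27 - 2336 = -2309$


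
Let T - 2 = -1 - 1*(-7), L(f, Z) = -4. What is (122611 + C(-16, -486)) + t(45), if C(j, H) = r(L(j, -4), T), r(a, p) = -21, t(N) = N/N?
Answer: 122591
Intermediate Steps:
t(N) = 1
T = 8 (T = 2 + (-1 - 1*(-7)) = 2 + (-1 + 7) = 2 + 6 = 8)
C(j, H) = -21
(122611 + C(-16, -486)) + t(45) = (122611 - 21) + 1 = 122590 + 1 = 122591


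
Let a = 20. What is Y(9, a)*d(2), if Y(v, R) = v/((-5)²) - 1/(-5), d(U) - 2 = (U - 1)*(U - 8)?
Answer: -56/25 ≈ -2.2400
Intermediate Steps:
d(U) = 2 + (-1 + U)*(-8 + U) (d(U) = 2 + (U - 1)*(U - 8) = 2 + (-1 + U)*(-8 + U))
Y(v, R) = ⅕ + v/25 (Y(v, R) = v/25 - 1*(-⅕) = v*(1/25) + ⅕ = v/25 + ⅕ = ⅕ + v/25)
Y(9, a)*d(2) = (⅕ + (1/25)*9)*(10 + 2² - 9*2) = (⅕ + 9/25)*(10 + 4 - 18) = (14/25)*(-4) = -56/25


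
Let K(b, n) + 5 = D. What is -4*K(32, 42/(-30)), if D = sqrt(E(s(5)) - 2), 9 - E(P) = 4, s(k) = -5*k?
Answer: 20 - 4*sqrt(3) ≈ 13.072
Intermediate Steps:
E(P) = 5 (E(P) = 9 - 1*4 = 9 - 4 = 5)
D = sqrt(3) (D = sqrt(5 - 2) = sqrt(3) ≈ 1.7320)
K(b, n) = -5 + sqrt(3)
-4*K(32, 42/(-30)) = -4*(-5 + sqrt(3)) = 20 - 4*sqrt(3)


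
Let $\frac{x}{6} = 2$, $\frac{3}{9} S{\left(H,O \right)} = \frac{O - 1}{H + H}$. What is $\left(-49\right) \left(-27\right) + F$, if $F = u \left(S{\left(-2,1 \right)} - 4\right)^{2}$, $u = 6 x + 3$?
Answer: $2523$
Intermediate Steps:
$S{\left(H,O \right)} = \frac{3 \left(-1 + O\right)}{2 H}$ ($S{\left(H,O \right)} = 3 \frac{O - 1}{H + H} = 3 \frac{-1 + O}{2 H} = \frac{3 \left(-1 + O\right)}{2 H}$)
$x = 12$ ($x = 6 \cdot 2 = 12$)
$u = 75$ ($u = 6 \cdot 12 + 3 = 72 + 3 = 75$)
$F = 1200$ ($F = 75 \left(\frac{3 \left(-1 + 1\right)}{2 \left(-2\right)} - 4\right)^{2} = 75 \left(\frac{3}{2} \left(- \frac{1}{2}\right) 0 - 4\right)^{2} = 75 \left(0 - 4\right)^{2} = 75 \left(-4\right)^{2} = 75 \cdot 16 = 1200$)
$\left(-49\right) \left(-27\right) + F = \left(-49\right) \left(-27\right) + 1200 = 1323 + 1200 = 2523$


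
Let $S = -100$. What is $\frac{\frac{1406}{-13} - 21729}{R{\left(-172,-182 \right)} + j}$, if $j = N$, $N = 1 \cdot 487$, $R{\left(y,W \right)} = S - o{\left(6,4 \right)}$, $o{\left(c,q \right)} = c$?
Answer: $- \frac{283883}{4953} \approx -57.315$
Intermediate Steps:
$R{\left(y,W \right)} = -106$ ($R{\left(y,W \right)} = -100 - 6 = -106$)
$N = 487$
$j = 487$
$\frac{\frac{1406}{-13} - 21729}{R{\left(-172,-182 \right)} + j} = \frac{\frac{1406}{-13} - 21729}{-106 + 487} = \frac{1406 \left(- \frac{1}{13}\right) - 21729}{381} = \left(- \frac{1406}{13} - 21729\right) \frac{1}{381} = \left(- \frac{283883}{13}\right) \frac{1}{381} = - \frac{283883}{4953}$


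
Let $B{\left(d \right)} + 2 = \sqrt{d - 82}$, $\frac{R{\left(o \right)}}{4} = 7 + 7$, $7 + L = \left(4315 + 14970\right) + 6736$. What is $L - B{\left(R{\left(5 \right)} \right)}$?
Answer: $26016 - i \sqrt{26} \approx 26016.0 - 5.099 i$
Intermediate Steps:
$L = 26014$ ($L = -7 + \left(\left(4315 + 14970\right) + 6736\right) = -7 + \left(19285 + 6736\right) = -7 + 26021 = 26014$)
$R{\left(o \right)} = 56$ ($R{\left(o \right)} = 4 \left(7 + 7\right) = 4 \cdot 14 = 56$)
$B{\left(d \right)} = -2 + \sqrt{-82 + d}$ ($B{\left(d \right)} = -2 + \sqrt{d - 82} = -2 + \sqrt{-82 + d}$)
$L - B{\left(R{\left(5 \right)} \right)} = 26014 - \left(-2 + \sqrt{-82 + 56}\right) = 26014 - \left(-2 + \sqrt{-26}\right) = 26014 - \left(-2 + i \sqrt{26}\right) = 26014 + \left(2 - i \sqrt{26}\right) = 26016 - i \sqrt{26}$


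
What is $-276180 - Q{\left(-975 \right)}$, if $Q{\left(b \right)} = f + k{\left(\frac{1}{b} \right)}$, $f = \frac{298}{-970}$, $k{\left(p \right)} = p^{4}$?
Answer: $- \frac{24209283668483671972}{87657725390625} \approx -2.7618 \cdot 10^{5}$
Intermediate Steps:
$f = - \frac{149}{485}$ ($f = 298 \left(- \frac{1}{970}\right) = - \frac{149}{485} \approx -0.30722$)
$Q{\left(b \right)} = - \frac{149}{485} + \frac{1}{b^{4}}$ ($Q{\left(b \right)} = - \frac{149}{485} + \left(\frac{1}{b}\right)^{4} = - \frac{149}{485} + \frac{1}{b^{4}}$)
$-276180 - Q{\left(-975 \right)} = -276180 - \left(- \frac{149}{485} + \frac{1}{903687890625}\right) = -276180 - - \frac{26929899140528}{87657725390625} = -276180 + \frac{26929899140528}{87657725390625} = - \frac{24209283668483671972}{87657725390625}$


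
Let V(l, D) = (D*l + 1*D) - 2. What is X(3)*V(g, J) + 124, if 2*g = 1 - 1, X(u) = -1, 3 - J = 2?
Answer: 125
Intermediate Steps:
J = 1 (J = 3 - 1*2 = 3 - 2 = 1)
g = 0 (g = (1 - 1)/2 = (½)*0 = 0)
V(l, D) = -2 + D + D*l (V(l, D) = (D*l + D) - 2 = (D + D*l) - 2 = -2 + D + D*l)
X(3)*V(g, J) + 124 = -(-2 + 1 + 1*0) + 124 = -(-2 + 1 + 0) + 124 = -1*(-1) + 124 = 1 + 124 = 125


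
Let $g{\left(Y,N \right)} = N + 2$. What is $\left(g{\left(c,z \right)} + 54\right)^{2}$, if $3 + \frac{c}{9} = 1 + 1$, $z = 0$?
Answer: $3136$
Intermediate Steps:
$c = -9$ ($c = -27 + 9 \left(1 + 1\right) = -27 + 9 \cdot 2 = -27 + 18 = -9$)
$g{\left(Y,N \right)} = 2 + N$
$\left(g{\left(c,z \right)} + 54\right)^{2} = \left(\left(2 + 0\right) + 54\right)^{2} = \left(2 + 54\right)^{2} = 56^{2} = 3136$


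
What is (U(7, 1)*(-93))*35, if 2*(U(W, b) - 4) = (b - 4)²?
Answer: -55335/2 ≈ -27668.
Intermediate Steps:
U(W, b) = 4 + (-4 + b)²/2 (U(W, b) = 4 + (b - 4)²/2 = 4 + (-4 + b)²/2)
(U(7, 1)*(-93))*35 = ((4 + (-4 + 1)²/2)*(-93))*35 = ((4 + (½)*(-3)²)*(-93))*35 = ((4 + (½)*9)*(-93))*35 = ((4 + 9/2)*(-93))*35 = ((17/2)*(-93))*35 = -1581/2*35 = -55335/2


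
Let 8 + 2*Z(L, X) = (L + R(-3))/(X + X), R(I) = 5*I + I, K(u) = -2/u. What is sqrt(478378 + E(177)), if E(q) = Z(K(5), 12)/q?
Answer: sqrt(1498710358615)/1770 ≈ 691.65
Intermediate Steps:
R(I) = 6*I
Z(L, X) = -4 + (-18 + L)/(4*X) (Z(L, X) = -4 + ((L + 6*(-3))/(X + X))/2 = -4 + ((L - 18)/((2*X)))/2 = -4 + ((-18 + L)*(1/(2*X)))/2 = -4 + ((-18 + L)/(2*X))/2 = -4 + (-18 + L)/(4*X))
E(q) = -263/(60*q) (E(q) = ((1/4)*(-18 - 2/5 - 16*12)/12)/q = ((1/4)*(1/12)*(-18 - 2*1/5 - 192))/q = ((1/4)*(1/12)*(-18 - 2/5 - 192))/q = ((1/4)*(1/12)*(-1052/5))/q = -263/(60*q))
sqrt(478378 + E(177)) = sqrt(478378 - 263/60/177) = sqrt(478378 - 263/60*1/177) = sqrt(478378 - 263/10620) = sqrt(5080374097/10620) = sqrt(1498710358615)/1770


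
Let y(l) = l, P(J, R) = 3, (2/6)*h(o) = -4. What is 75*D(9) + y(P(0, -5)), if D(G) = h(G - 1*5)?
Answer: -897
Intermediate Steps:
h(o) = -12 (h(o) = 3*(-4) = -12)
D(G) = -12
75*D(9) + y(P(0, -5)) = 75*(-12) + 3 = -900 + 3 = -897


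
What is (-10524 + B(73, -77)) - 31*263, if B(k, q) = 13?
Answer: -18664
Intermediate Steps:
(-10524 + B(73, -77)) - 31*263 = (-10524 + 13) - 31*263 = -10511 - 8153 = -18664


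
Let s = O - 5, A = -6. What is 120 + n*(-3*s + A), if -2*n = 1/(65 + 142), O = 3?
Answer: 120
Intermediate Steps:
s = -2 (s = 3 - 5 = -2)
n = -1/414 (n = -1/(2*(65 + 142)) = -½/207 = -½*1/207 = -1/414 ≈ -0.0024155)
120 + n*(-3*s + A) = 120 - (-3*(-2) - 6)/414 = 120 - (6 - 6)/414 = 120 - 1/414*0 = 120 + 0 = 120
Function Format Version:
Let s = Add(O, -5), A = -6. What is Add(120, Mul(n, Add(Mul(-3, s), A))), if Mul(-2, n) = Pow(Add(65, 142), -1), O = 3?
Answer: 120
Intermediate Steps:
s = -2 (s = Add(3, -5) = -2)
n = Rational(-1, 414) (n = Mul(Rational(-1, 2), Pow(Add(65, 142), -1)) = Mul(Rational(-1, 2), Pow(207, -1)) = Mul(Rational(-1, 2), Rational(1, 207)) = Rational(-1, 414) ≈ -0.0024155)
Add(120, Mul(n, Add(Mul(-3, s), A))) = Add(120, Mul(Rational(-1, 414), Add(Mul(-3, -2), -6))) = Add(120, Mul(Rational(-1, 414), Add(6, -6))) = Add(120, Mul(Rational(-1, 414), 0)) = Add(120, 0) = 120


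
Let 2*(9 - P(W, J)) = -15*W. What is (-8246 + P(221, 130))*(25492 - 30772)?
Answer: 34739760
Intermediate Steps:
P(W, J) = 9 + 15*W/2 (P(W, J) = 9 - (-15)*W/2 = 9 + 15*W/2)
(-8246 + P(221, 130))*(25492 - 30772) = (-8246 + (9 + (15/2)*221))*(25492 - 30772) = (-8246 + (9 + 3315/2))*(-5280) = (-8246 + 3333/2)*(-5280) = -13159/2*(-5280) = 34739760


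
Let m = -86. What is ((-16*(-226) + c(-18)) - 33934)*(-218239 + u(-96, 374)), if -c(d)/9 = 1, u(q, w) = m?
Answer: 6621142275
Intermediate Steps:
u(q, w) = -86
c(d) = -9 (c(d) = -9*1 = -9)
((-16*(-226) + c(-18)) - 33934)*(-218239 + u(-96, 374)) = ((-16*(-226) - 9) - 33934)*(-218239 - 86) = ((3616 - 9) - 33934)*(-218325) = (3607 - 33934)*(-218325) = -30327*(-218325) = 6621142275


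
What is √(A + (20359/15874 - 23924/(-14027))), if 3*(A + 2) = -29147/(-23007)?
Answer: √219016597208553283169522/394064954322 ≈ 1.1876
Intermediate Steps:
A = -108895/69021 (A = -2 + (-29147/(-23007))/3 = -2 + (-29147*(-1/23007))/3 = -2 + (⅓)*(29147/23007) = -2 + 29147/69021 = -108895/69021 ≈ -1.5777)
√(A + (20359/15874 - 23924/(-14027))) = √(-108895/69021 + (20359/15874 - 23924/(-14027))) = √(-108895/69021 + (20359*(1/15874) - 23924*(-1/14027))) = √(-108895/69021 + (20359/15874 + 23924/14027)) = √(-108895/69021 + 665345269/222664598) = √(21675734412439/15368533218558) = √219016597208553283169522/394064954322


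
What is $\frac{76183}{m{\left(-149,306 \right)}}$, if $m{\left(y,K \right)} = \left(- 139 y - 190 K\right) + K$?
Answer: $- \frac{76183}{37123} \approx -2.0522$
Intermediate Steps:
$m{\left(y,K \right)} = - 189 K - 139 y$ ($m{\left(y,K \right)} = \left(- 190 K - 139 y\right) + K = - 189 K - 139 y$)
$\frac{76183}{m{\left(-149,306 \right)}} = \frac{76183}{\left(-189\right) 306 - -20711} = \frac{76183}{-57834 + 20711} = \frac{76183}{-37123} = 76183 \left(- \frac{1}{37123}\right) = - \frac{76183}{37123}$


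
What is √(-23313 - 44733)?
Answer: I*√68046 ≈ 260.86*I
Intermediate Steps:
√(-23313 - 44733) = √(-68046) = I*√68046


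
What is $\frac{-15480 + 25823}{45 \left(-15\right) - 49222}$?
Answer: $- \frac{10343}{49897} \approx -0.20729$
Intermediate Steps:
$\frac{-15480 + 25823}{45 \left(-15\right) - 49222} = \frac{10343}{-675 - 49222} = \frac{10343}{-49897} = 10343 \left(- \frac{1}{49897}\right) = - \frac{10343}{49897}$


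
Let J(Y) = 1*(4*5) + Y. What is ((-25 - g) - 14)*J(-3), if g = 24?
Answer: -1071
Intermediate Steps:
J(Y) = 20 + Y (J(Y) = 1*20 + Y = 20 + Y)
((-25 - g) - 14)*J(-3) = ((-25 - 1*24) - 14)*(20 - 3) = ((-25 - 24) - 14)*17 = (-49 - 14)*17 = -63*17 = -1071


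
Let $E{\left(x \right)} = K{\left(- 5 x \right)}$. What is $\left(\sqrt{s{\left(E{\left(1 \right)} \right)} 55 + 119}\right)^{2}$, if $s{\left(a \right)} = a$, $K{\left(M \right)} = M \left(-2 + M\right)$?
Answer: $2044$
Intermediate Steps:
$E{\left(x \right)} = - 5 x \left(-2 - 5 x\right)$
$\left(\sqrt{s{\left(E{\left(1 \right)} \right)} 55 + 119}\right)^{2} = \left(\sqrt{5 \cdot 1 \left(2 + 5 \cdot 1\right) 55 + 119}\right)^{2} = \left(\sqrt{5 \cdot 1 \left(2 + 5\right) 55 + 119}\right)^{2} = \left(\sqrt{5 \cdot 1 \cdot 7 \cdot 55 + 119}\right)^{2} = \left(\sqrt{35 \cdot 55 + 119}\right)^{2} = \left(\sqrt{1925 + 119}\right)^{2} = \left(\sqrt{2044}\right)^{2} = \left(2 \sqrt{511}\right)^{2} = 2044$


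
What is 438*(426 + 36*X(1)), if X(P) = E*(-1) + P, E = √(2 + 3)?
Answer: 202356 - 15768*√5 ≈ 1.6710e+5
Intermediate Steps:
E = √5 ≈ 2.2361
X(P) = P - √5 (X(P) = √5*(-1) + P = -√5 + P = P - √5)
438*(426 + 36*X(1)) = 438*(426 + 36*(1 - √5)) = 438*(426 + (36 - 36*√5)) = 438*(462 - 36*√5) = 202356 - 15768*√5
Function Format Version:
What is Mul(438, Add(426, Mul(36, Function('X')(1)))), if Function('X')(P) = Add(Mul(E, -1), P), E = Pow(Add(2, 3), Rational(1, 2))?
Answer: Add(202356, Mul(-15768, Pow(5, Rational(1, 2)))) ≈ 1.6710e+5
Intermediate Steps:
E = Pow(5, Rational(1, 2)) ≈ 2.2361
Function('X')(P) = Add(P, Mul(-1, Pow(5, Rational(1, 2)))) (Function('X')(P) = Add(Mul(Pow(5, Rational(1, 2)), -1), P) = Add(Mul(-1, Pow(5, Rational(1, 2))), P) = Add(P, Mul(-1, Pow(5, Rational(1, 2)))))
Mul(438, Add(426, Mul(36, Function('X')(1)))) = Mul(438, Add(426, Mul(36, Add(1, Mul(-1, Pow(5, Rational(1, 2))))))) = Mul(438, Add(426, Add(36, Mul(-36, Pow(5, Rational(1, 2)))))) = Mul(438, Add(462, Mul(-36, Pow(5, Rational(1, 2))))) = Add(202356, Mul(-15768, Pow(5, Rational(1, 2))))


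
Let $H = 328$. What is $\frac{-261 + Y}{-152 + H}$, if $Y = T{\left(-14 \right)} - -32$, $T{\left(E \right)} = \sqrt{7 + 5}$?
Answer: $- \frac{229}{176} + \frac{\sqrt{3}}{88} \approx -1.2815$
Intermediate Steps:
$T{\left(E \right)} = 2 \sqrt{3}$ ($T{\left(E \right)} = \sqrt{12} = 2 \sqrt{3}$)
$Y = 32 + 2 \sqrt{3}$ ($Y = 2 \sqrt{3} - -32 = 2 \sqrt{3} + 32 = 32 + 2 \sqrt{3} \approx 35.464$)
$\frac{-261 + Y}{-152 + H} = \frac{-261 + \left(32 + 2 \sqrt{3}\right)}{-152 + 328} = \frac{-229 + 2 \sqrt{3}}{176} = \left(-229 + 2 \sqrt{3}\right) \frac{1}{176} = - \frac{229}{176} + \frac{\sqrt{3}}{88}$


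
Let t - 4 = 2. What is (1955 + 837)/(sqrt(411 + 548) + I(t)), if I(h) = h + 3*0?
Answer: -16752/923 + 2792*sqrt(959)/923 ≈ 75.525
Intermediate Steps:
t = 6 (t = 4 + 2 = 6)
I(h) = h (I(h) = h + 0 = h)
(1955 + 837)/(sqrt(411 + 548) + I(t)) = (1955 + 837)/(sqrt(411 + 548) + 6) = 2792/(sqrt(959) + 6) = 2792/(6 + sqrt(959))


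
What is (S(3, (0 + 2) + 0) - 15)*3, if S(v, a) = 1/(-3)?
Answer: -46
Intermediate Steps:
S(v, a) = -1/3
(S(3, (0 + 2) + 0) - 15)*3 = (-1/3 - 15)*3 = -46/3*3 = -46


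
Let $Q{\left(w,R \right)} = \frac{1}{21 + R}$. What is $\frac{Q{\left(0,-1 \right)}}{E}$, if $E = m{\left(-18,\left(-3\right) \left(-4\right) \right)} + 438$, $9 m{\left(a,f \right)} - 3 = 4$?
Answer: $\frac{9}{78980} \approx 0.00011395$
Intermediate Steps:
$m{\left(a,f \right)} = \frac{7}{9}$ ($m{\left(a,f \right)} = \frac{1}{3} + \frac{1}{9} \cdot 4 = \frac{1}{3} + \frac{4}{9} = \frac{7}{9}$)
$E = \frac{3949}{9}$ ($E = \frac{7}{9} + 438 = \frac{3949}{9} \approx 438.78$)
$\frac{Q{\left(0,-1 \right)}}{E} = \frac{1}{\left(21 - 1\right) \frac{3949}{9}} = \frac{1}{20} \cdot \frac{9}{3949} = \frac{9}{78980}$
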